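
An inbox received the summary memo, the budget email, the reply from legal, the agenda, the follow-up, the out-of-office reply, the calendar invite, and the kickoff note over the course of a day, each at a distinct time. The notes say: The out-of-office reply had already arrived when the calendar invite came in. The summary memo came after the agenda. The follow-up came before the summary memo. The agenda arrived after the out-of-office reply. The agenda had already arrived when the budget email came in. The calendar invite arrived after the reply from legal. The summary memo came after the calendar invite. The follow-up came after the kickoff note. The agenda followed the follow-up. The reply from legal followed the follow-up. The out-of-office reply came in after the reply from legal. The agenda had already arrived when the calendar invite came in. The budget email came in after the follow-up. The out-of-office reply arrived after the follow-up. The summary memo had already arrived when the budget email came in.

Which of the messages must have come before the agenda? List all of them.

Directly stated before the agenda: the follow-up and the out-of-office reply.
The kickoff note reaches the agenda via the kickoff note → the follow-up → the agenda.
The reply from legal reaches the agenda via the reply from legal → the out-of-office reply → the agenda.

the follow-up, the kickoff note, the out-of-office reply, the reply from legal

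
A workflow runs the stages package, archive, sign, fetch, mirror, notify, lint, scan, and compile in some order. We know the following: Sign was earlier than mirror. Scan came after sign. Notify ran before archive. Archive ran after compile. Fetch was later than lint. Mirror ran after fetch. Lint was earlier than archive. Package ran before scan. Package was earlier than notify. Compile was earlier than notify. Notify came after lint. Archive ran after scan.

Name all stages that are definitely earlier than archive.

Directly stated before archive: compile, lint, notify, and scan.
Package reaches archive via package → scan → archive.
Sign reaches archive via sign → scan → archive.
No chain forces mirror (or any of the others) ahead of archive.

compile, lint, notify, package, scan, sign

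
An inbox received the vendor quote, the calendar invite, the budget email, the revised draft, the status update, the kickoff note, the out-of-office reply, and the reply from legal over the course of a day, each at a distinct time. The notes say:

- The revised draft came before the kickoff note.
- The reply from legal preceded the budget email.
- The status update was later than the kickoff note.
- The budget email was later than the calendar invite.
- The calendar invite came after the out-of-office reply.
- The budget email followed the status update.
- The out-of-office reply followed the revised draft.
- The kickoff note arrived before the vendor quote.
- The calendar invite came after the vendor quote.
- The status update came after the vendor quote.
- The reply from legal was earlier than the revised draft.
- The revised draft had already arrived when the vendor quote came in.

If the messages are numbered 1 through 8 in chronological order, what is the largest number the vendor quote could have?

The vendor quote must come before the budget email, the calendar invite, and the status update — 3 messages forced after it.
Everything else can be placed before the vendor quote in some valid order, so the vendor quote can sit as late as position 8 − 3 = 5.

5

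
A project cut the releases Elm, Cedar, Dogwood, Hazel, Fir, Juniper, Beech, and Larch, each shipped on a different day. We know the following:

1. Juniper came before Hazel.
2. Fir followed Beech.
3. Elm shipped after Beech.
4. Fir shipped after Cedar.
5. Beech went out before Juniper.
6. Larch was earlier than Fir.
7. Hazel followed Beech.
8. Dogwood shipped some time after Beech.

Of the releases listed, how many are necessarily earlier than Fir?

Directly stated before Fir: Beech, Cedar, and Larch.
That's Beech, Cedar, and Larch — 3 in all.

3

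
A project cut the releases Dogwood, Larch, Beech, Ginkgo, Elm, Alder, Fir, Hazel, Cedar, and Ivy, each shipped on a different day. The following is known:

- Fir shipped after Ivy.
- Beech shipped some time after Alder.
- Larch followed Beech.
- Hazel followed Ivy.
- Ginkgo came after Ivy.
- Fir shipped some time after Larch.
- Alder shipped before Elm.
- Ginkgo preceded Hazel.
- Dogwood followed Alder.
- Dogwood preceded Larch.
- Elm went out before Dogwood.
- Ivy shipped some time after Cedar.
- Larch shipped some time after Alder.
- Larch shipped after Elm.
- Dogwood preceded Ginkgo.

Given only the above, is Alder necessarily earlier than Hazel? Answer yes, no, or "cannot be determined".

Chain the constraints: Alder → Dogwood → Ginkgo → Hazel. Each link is directly stated, so Alder comes before Hazel.

yes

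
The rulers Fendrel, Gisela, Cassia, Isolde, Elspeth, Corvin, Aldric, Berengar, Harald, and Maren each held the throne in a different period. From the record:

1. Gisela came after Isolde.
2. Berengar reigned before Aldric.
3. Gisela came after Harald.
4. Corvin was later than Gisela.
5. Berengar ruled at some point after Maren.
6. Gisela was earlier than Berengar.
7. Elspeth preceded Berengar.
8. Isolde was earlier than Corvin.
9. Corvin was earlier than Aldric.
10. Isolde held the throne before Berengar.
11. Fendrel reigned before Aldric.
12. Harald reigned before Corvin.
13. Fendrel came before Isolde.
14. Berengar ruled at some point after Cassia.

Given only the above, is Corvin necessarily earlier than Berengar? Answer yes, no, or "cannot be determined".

cannot be determined

No chain of stated constraints runs from Corvin to Berengar, and none runs from Berengar to Corvin either.
So the relative order of Corvin and Berengar is not fixed by the given facts.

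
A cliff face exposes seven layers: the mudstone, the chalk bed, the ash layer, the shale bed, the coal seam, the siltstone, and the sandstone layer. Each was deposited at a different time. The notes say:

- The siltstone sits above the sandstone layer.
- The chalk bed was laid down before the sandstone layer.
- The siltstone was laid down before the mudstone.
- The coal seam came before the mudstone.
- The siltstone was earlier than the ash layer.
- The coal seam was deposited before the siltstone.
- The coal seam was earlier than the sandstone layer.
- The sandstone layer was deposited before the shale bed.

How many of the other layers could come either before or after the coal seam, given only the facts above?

1

Forced after the coal seam: the ash layer, the mudstone, the sandstone layer, the shale bed, and the siltstone.
That leaves the chalk bed with no forced order relative to the coal seam — 1.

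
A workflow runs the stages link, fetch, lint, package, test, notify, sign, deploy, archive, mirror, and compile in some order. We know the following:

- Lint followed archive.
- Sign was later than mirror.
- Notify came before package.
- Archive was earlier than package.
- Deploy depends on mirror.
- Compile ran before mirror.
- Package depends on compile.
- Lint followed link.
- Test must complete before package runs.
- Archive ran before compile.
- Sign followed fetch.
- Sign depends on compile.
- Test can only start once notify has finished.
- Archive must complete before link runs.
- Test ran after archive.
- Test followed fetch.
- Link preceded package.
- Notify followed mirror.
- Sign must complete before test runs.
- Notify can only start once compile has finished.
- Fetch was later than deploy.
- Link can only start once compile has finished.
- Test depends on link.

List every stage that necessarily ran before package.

archive, compile, deploy, fetch, link, mirror, notify, sign, test

Directly stated before package: archive, compile, link, notify, and test.
Deploy reaches package via deploy → fetch → test → package.
Fetch reaches package via fetch → test → package.
Mirror reaches package via mirror → notify → package.
Likewise sign reaches package by chaining the stated constraints.
No chain forces lint ahead of package.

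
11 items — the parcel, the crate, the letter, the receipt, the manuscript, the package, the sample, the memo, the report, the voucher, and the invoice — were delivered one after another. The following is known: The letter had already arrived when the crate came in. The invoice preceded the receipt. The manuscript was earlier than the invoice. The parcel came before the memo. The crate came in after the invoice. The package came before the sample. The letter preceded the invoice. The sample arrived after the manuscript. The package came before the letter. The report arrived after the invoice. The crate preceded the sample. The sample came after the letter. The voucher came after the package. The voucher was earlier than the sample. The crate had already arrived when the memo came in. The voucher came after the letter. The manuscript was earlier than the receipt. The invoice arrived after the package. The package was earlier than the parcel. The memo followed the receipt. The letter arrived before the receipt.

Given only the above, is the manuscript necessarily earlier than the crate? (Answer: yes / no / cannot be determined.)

Chain the constraints: the manuscript → the invoice → the crate. Each link is directly stated, so the manuscript comes before the crate.

yes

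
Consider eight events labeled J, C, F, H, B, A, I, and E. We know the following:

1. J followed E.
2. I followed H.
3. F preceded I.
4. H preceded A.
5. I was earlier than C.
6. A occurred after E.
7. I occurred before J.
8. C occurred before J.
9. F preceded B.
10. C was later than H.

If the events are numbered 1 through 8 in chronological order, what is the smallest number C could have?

4

F, H, and I must all come before C — 3 forced predecessors.
Nothing else is forced ahead of C, so its earliest slot is position 3 + 1 = 4.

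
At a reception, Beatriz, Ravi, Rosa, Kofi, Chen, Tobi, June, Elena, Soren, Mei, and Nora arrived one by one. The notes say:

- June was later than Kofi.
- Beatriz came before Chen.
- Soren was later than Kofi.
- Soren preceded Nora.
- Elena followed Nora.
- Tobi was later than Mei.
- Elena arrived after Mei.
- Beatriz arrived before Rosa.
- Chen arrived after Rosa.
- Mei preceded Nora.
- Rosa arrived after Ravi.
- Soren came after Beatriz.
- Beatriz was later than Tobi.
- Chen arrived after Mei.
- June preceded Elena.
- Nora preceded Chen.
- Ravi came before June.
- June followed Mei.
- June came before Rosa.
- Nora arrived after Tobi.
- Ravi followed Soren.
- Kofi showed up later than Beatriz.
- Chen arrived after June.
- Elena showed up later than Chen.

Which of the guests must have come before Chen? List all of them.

Beatriz, June, Kofi, Mei, Nora, Ravi, Rosa, Soren, Tobi

Directly stated before Chen: Beatriz, June, Mei, Nora, and Rosa.
Kofi reaches Chen via Kofi → June → Chen.
Ravi reaches Chen via Ravi → Rosa → Chen.
Soren reaches Chen via Soren → Nora → Chen.
Likewise Tobi reaches Chen by chaining the stated constraints.
No chain forces Elena ahead of Chen.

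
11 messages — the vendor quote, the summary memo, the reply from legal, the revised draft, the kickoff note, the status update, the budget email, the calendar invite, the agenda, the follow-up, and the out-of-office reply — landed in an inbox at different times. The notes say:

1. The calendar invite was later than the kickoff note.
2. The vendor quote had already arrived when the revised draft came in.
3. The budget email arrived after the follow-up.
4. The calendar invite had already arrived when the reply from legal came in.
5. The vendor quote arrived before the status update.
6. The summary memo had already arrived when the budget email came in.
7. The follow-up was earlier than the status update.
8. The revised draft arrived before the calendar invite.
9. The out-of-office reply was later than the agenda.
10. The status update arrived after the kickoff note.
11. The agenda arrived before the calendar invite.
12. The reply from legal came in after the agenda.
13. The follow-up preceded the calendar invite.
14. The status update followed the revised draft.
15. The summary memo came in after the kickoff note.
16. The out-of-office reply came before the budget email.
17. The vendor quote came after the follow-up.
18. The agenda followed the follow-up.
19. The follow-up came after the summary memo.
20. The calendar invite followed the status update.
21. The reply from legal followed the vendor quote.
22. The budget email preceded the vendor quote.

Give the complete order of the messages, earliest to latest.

the kickoff note, the summary memo, the follow-up, the agenda, the out-of-office reply, the budget email, the vendor quote, the revised draft, the status update, the calendar invite, the reply from legal

The constraints fix every adjacent pair, so only one ordering works:
the kickoff note → the summary memo → the follow-up → the agenda → the out-of-office reply → the budget email → the vendor quote → the revised draft → the status update → the calendar invite → the reply from legal.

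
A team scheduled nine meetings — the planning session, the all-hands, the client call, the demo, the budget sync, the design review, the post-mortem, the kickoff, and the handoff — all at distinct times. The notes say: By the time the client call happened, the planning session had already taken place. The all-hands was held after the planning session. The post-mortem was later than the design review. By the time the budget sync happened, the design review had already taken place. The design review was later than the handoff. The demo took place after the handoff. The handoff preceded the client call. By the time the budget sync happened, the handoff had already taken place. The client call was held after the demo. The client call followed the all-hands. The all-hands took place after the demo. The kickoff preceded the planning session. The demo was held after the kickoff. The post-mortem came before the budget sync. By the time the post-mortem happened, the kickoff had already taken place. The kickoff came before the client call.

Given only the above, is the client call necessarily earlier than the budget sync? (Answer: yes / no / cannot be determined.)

No chain of stated constraints runs from the client call to the budget sync, and none runs from the budget sync to the client call either.
So the relative order of the client call and the budget sync is not fixed by the given facts.

cannot be determined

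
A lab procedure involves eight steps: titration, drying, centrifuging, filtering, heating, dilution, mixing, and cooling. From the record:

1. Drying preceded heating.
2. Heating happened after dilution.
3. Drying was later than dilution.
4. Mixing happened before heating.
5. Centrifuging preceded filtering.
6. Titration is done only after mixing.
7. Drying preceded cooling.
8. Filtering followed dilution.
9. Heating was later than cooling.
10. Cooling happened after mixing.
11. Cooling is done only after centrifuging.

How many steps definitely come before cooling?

Directly stated before cooling: centrifuging, drying, and mixing.
Dilution reaches cooling via dilution → drying → cooling.
No chain forces heating (or any of the others) ahead of cooling.
That's centrifuging, dilution, drying, and mixing — 4 in all.

4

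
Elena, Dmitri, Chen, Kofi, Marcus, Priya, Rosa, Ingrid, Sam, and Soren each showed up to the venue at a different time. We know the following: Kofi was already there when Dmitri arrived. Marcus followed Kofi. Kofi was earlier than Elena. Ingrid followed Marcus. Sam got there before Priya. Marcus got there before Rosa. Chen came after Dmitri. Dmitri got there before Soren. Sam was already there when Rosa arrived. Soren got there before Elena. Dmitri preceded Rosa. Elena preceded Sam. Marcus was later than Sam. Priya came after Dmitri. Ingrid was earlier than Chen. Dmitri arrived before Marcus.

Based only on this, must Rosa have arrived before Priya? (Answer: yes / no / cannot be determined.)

cannot be determined

No chain of stated constraints runs from Rosa to Priya, and none runs from Priya to Rosa either.
So the relative order of Rosa and Priya is not fixed by the given facts.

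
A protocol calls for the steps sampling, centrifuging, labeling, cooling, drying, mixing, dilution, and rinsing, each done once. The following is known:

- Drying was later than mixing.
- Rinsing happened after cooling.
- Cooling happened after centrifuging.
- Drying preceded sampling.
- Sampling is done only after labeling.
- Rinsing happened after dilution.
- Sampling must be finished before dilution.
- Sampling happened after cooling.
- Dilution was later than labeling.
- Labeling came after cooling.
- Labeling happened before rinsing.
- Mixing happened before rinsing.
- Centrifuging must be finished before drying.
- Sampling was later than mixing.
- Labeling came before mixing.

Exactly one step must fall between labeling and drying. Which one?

Tracing the constraints gives labeling → mixing → drying, so mixing sits after labeling and before drying.
No other step is forced both after labeling and before drying.

mixing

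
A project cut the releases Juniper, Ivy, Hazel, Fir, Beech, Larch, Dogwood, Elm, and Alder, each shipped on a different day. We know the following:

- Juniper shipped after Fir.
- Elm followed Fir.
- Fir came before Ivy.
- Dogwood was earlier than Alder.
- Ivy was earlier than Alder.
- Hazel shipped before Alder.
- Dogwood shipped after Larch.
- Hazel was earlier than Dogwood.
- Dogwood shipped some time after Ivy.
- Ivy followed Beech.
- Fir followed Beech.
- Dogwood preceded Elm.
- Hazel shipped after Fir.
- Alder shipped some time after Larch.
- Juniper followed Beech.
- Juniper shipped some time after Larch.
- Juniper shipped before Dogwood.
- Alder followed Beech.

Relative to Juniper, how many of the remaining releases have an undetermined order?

Forced before Juniper: Beech, Fir, and Larch; forced after Juniper: Alder, Dogwood, and Elm.
That leaves Hazel and Ivy with no forced order relative to Juniper — 2.

2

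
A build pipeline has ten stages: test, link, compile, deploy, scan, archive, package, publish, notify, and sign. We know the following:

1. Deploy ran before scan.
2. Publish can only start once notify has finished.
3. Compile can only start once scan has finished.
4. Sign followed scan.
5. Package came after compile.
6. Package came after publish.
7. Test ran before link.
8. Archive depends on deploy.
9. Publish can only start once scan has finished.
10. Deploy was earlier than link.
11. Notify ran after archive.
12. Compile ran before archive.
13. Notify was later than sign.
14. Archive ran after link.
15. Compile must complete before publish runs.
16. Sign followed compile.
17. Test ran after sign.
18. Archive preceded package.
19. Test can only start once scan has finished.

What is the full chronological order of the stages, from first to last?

The constraints fix every adjacent pair, so only one ordering works:
deploy → scan → compile → sign → test → link → archive → notify → publish → package.

deploy, scan, compile, sign, test, link, archive, notify, publish, package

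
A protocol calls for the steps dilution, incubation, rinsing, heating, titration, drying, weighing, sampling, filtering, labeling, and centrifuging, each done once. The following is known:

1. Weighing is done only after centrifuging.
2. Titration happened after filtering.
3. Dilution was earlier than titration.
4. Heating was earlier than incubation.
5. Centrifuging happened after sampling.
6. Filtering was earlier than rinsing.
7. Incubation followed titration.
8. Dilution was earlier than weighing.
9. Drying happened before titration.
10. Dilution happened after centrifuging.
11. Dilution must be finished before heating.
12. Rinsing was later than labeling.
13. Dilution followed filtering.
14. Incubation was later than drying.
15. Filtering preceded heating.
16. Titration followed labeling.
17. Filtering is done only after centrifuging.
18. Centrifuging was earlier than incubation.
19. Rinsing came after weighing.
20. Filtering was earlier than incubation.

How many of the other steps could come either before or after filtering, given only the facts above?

Forced before filtering: centrifuging and sampling; forced after filtering: dilution, heating, incubation, rinsing, titration, and weighing.
That leaves drying and labeling with no forced order relative to filtering — 2.

2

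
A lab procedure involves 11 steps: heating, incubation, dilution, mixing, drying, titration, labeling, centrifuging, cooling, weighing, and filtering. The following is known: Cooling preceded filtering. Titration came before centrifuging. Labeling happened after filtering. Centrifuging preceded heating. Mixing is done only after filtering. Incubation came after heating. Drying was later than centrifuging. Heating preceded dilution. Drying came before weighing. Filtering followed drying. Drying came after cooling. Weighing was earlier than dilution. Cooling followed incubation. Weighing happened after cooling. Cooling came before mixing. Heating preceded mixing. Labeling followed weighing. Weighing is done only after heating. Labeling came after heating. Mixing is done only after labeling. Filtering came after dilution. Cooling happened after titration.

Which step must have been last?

mixing

Every other step has a chain of constraints placing it before mixing, so mixing is last.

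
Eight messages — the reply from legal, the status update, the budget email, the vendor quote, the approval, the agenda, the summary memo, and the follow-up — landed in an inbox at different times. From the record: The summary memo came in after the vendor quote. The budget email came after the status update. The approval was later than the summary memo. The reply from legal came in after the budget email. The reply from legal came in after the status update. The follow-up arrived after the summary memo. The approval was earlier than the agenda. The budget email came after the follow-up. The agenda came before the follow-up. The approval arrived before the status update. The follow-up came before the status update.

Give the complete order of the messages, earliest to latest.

The constraints fix every adjacent pair, so only one ordering works:
the vendor quote → the summary memo → the approval → the agenda → the follow-up → the status update → the budget email → the reply from legal.

the vendor quote, the summary memo, the approval, the agenda, the follow-up, the status update, the budget email, the reply from legal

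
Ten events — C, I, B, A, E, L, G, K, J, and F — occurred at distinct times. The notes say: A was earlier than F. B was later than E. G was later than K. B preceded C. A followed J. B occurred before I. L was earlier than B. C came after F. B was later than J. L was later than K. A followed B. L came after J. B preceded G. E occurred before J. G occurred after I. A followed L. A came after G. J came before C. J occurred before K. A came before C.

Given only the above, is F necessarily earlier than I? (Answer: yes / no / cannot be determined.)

no

Tracing the constraints gives I → G → A → F, so I must come before F.
That means F cannot be before I.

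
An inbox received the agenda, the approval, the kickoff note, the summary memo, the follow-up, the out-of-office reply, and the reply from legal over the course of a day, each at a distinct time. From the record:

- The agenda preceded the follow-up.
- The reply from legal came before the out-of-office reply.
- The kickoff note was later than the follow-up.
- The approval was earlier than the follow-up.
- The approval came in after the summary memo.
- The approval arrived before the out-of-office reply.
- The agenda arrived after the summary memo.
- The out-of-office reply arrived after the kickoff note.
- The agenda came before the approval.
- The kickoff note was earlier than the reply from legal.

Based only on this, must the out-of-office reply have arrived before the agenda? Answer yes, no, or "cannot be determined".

Tracing the constraints gives the agenda → the approval → the out-of-office reply, so the agenda must come before the out-of-office reply.
That means the out-of-office reply cannot be before the agenda.

no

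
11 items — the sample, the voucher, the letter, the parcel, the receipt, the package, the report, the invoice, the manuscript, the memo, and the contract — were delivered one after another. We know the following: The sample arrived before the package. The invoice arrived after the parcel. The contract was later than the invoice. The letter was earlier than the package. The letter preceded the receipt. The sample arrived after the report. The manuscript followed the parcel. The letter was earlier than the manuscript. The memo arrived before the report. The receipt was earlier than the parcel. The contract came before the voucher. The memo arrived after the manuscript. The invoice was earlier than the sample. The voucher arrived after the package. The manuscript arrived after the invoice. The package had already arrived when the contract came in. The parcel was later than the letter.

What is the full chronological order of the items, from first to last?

the letter, the receipt, the parcel, the invoice, the manuscript, the memo, the report, the sample, the package, the contract, the voucher

The constraints fix every adjacent pair, so only one ordering works:
the letter → the receipt → the parcel → the invoice → the manuscript → the memo → the report → the sample → the package → the contract → the voucher.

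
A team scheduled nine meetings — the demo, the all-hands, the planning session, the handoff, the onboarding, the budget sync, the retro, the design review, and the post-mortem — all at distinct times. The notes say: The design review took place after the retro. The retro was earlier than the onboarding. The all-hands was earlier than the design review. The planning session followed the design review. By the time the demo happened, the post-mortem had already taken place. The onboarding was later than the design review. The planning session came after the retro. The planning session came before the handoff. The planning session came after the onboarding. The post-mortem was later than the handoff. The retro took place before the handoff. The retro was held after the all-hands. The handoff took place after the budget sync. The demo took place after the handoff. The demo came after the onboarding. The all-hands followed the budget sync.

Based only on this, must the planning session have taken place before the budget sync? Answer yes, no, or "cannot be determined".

Tracing the constraints gives the budget sync → the all-hands → the retro → the planning session, so the budget sync must come before the planning session.
That means the planning session cannot be before the budget sync.

no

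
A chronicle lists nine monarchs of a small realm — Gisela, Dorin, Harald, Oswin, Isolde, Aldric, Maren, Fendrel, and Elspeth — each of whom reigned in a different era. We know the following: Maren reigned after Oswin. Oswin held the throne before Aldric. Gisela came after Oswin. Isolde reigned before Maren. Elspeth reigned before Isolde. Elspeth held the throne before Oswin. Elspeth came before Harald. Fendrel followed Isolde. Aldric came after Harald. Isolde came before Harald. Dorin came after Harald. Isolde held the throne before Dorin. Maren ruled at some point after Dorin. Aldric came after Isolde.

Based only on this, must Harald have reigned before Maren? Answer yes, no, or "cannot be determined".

yes

Chain the constraints: Harald → Dorin → Maren. Each link is directly stated, so Harald comes before Maren.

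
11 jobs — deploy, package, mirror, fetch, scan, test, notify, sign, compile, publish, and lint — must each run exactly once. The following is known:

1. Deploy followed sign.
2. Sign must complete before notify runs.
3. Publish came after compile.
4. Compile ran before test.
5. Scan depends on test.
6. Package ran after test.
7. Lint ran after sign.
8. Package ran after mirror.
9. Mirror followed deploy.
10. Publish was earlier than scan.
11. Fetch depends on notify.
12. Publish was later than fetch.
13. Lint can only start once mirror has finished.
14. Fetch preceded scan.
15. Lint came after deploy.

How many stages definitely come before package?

5

Directly stated before package: mirror and test.
Compile reaches package via compile → test → package.
Deploy reaches package via deploy → mirror → package.
Sign reaches package via sign → deploy → mirror → package.
No chain forces lint (or any of the others) ahead of package.
That's compile, deploy, mirror, sign, and test — 5 in all.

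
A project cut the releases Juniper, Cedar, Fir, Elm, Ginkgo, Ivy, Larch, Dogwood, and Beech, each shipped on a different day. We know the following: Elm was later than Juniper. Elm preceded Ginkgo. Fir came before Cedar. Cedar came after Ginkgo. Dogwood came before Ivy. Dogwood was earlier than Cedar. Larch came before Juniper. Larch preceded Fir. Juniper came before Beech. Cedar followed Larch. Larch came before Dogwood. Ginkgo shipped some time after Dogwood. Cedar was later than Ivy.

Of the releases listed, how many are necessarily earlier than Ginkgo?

Directly stated before Ginkgo: Dogwood and Elm.
Juniper reaches Ginkgo via Juniper → Elm → Ginkgo.
Larch reaches Ginkgo via Larch → Dogwood → Ginkgo.
No chain forces Beech (or any of the others) ahead of Ginkgo.
That's Dogwood, Elm, Juniper, and Larch — 4 in all.

4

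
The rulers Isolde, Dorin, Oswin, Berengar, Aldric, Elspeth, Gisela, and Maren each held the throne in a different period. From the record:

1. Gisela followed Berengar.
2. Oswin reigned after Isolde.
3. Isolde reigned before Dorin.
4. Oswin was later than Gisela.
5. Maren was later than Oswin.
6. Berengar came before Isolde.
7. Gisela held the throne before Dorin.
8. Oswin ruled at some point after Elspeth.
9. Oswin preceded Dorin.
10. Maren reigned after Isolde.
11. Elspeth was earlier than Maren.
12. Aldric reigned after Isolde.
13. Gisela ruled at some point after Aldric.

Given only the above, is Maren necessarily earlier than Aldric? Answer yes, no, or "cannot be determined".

Tracing the constraints gives Aldric → Gisela → Oswin → Maren, so Aldric must come before Maren.
That means Maren cannot be before Aldric.

no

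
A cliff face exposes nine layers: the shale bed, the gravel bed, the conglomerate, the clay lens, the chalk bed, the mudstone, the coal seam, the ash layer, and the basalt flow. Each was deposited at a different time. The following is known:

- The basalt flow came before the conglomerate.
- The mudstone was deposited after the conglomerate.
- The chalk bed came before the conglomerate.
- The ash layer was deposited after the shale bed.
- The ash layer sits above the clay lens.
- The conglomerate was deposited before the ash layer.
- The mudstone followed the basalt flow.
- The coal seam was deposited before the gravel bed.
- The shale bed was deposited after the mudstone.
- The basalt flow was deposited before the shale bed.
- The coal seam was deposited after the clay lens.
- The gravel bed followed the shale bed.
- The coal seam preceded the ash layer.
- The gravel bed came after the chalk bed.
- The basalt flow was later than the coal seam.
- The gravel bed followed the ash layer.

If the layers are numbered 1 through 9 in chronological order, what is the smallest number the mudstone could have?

The basalt flow, the chalk bed, the clay lens, the coal seam, and the conglomerate must all come before the mudstone — 5 forced predecessors.
Nothing else is forced ahead of the mudstone, so its earliest slot is position 5 + 1 = 6.

6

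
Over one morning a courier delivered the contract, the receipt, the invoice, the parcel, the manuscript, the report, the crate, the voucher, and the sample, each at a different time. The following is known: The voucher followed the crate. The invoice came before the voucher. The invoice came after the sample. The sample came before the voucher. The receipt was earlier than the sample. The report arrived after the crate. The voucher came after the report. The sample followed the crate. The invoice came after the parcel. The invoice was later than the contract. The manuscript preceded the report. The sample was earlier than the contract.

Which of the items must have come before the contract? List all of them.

Directly stated before the contract: the sample.
The crate reaches the contract via the crate → the sample → the contract.
The receipt reaches the contract via the receipt → the sample → the contract.
No chain forces the report (or any of the others) ahead of the contract.

the crate, the receipt, the sample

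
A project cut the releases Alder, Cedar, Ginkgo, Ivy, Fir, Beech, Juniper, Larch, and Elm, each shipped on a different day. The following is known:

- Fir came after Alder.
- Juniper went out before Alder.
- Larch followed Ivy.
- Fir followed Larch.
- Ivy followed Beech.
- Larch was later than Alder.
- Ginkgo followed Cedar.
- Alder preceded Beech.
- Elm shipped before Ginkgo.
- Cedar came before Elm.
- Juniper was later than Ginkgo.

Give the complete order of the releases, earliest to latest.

The constraints fix every adjacent pair, so only one ordering works:
Cedar → Elm → Ginkgo → Juniper → Alder → Beech → Ivy → Larch → Fir.

Cedar, Elm, Ginkgo, Juniper, Alder, Beech, Ivy, Larch, Fir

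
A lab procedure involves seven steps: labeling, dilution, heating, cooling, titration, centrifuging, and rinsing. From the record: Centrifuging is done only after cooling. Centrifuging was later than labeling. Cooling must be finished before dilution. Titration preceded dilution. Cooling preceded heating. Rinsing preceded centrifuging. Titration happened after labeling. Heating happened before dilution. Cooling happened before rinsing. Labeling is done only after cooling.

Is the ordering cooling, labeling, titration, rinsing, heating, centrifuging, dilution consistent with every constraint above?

Check each stated constraint against the proposed order — e.g. cooling is ahead of centrifuging; cooling is ahead of dilution. Every pair is in the required order; nothing is violated.

yes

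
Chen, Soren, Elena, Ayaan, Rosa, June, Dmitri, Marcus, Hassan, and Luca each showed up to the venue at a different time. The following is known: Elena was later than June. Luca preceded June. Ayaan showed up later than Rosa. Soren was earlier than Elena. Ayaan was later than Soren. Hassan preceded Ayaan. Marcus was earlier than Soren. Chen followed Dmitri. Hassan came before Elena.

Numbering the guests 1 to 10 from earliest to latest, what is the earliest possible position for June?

Luca must come before June — 1 forced predecessor.
Nothing else is forced ahead of June, so their earliest slot is position 1 + 1 = 2.

2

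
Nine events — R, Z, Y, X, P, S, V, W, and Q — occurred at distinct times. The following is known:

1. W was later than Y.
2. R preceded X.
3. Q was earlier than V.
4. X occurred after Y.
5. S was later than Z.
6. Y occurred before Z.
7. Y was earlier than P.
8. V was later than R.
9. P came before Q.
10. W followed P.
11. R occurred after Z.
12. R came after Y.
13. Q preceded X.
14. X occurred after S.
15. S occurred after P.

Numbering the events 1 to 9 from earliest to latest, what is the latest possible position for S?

8

S must come before X — 1 event forced after it.
Everything else can be placed before S in some valid order, so S can sit as late as position 9 − 1 = 8.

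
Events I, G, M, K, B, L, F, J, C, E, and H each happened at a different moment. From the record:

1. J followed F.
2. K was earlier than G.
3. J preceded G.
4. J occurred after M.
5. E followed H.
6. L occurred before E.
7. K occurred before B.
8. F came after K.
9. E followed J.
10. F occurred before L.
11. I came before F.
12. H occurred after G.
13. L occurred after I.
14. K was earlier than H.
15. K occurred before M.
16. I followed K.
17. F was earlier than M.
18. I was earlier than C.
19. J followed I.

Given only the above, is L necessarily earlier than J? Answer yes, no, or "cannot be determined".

cannot be determined

No chain of stated constraints runs from L to J, and none runs from J to L either.
So the relative order of L and J is not fixed by the given facts.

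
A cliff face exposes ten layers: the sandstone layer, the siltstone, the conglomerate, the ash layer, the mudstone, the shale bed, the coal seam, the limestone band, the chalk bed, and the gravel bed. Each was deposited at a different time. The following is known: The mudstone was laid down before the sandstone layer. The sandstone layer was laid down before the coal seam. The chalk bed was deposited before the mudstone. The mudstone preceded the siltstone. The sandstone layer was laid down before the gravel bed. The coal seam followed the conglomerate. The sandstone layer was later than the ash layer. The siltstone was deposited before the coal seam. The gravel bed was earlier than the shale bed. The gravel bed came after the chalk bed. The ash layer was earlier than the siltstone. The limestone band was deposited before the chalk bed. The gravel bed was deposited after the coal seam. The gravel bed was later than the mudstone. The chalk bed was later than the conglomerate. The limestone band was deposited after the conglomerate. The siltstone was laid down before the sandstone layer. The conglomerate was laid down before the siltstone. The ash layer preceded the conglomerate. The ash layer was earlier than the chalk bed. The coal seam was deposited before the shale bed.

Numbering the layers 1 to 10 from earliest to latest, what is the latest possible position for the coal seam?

8

The coal seam must come before the gravel bed and the shale bed — 2 layers forced after it.
Everything else can be placed before the coal seam in some valid order, so the coal seam can sit as late as position 10 − 2 = 8.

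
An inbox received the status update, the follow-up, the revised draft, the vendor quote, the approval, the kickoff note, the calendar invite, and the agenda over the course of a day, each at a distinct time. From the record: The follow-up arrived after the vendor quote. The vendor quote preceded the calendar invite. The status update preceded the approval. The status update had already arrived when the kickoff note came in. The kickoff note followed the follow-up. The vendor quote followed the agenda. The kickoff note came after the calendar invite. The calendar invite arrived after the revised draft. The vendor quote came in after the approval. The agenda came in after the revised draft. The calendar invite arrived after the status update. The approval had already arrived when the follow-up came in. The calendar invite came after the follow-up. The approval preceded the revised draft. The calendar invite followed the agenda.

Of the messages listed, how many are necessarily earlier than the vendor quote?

Directly stated before the vendor quote: the agenda and the approval.
The revised draft reaches the vendor quote via the revised draft → the agenda → the vendor quote.
The status update reaches the vendor quote via the status update → the approval → the vendor quote.
That's the agenda, the approval, the revised draft, and the status update — 4 in all.

4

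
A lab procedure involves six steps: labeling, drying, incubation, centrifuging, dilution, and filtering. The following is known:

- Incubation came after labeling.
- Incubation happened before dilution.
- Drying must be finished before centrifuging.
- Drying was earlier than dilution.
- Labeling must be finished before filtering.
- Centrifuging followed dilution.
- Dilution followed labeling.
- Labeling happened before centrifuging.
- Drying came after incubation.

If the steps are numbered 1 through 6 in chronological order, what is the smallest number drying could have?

3

Incubation and labeling must both come before drying — 2 forced predecessors.
Nothing else is forced ahead of drying, so its earliest slot is position 2 + 1 = 3.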